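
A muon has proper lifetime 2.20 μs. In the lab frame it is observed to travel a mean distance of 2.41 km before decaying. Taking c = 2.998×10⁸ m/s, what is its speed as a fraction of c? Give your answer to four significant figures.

0.9645c

Let x = d/(cτ) = 2410 m / (2.998×10⁸ m/s × 2.200×10^-6 s) = 3.654. Since d = βγcτ, x = βγ = β/√(1−β²).
Solving: β² = x²/(1+x²) = 13.3517/14.3517 = 0.930322, so β = 0.9645.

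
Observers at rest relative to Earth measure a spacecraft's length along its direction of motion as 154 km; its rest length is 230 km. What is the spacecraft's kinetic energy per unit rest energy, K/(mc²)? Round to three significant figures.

From L = L₀/γ: γ = 230/154 = 1.49351.
K/(mc²) = γ − 1 = 1.49351 − 1 = 0.494.

0.494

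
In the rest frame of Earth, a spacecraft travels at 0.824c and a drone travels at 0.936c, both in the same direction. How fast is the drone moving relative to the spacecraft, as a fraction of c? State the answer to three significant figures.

0.490c

Transform to the spacecraft's frame: u' = (u − v)/(1 − uv/c²).
u' = (0.936 − 0.824)/(1 − 0.936×0.824) = 0.112/0.228736 = 0.48965.
Speed in the spacecraft's frame: 0.490c (in the same direction).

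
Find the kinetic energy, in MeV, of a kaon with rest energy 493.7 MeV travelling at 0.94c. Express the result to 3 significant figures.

953 MeV

γ = 1/√(1 − β²) = 1/√(1 − 0.8836) = 1/√0.1164 = 1/0.341174 = 2.9311.
Kinetic energy: K = (γ − 1)mc² = (2.9311 − 1) × 493.7 MeV = 1.9311 × 493.7 = 953 MeV.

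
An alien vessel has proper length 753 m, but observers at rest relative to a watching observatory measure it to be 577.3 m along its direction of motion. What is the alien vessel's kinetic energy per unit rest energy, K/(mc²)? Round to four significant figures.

0.3043

From L = L₀/γ: γ = 753/577.3 = 1.30435.
K/(mc²) = γ − 1 = 1.30435 − 1 = 0.3043.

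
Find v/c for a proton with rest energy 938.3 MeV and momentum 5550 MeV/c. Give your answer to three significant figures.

0.986

βγ = pc/(mc²) = 5550/938.3 = 5.915.
Since γ² = 1 + (βγ)² = 35.9872, γ = √35.9872 = 5.99893, and β = (βγ)/γ = 5.915/5.99893 = 0.986.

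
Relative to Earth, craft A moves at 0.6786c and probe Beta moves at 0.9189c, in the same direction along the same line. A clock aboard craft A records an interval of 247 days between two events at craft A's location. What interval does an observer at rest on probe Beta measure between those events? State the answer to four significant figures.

320.9 days

Transform craft A's velocity into probe Beta's frame: (0.6786 − 0.9189)/(1 − 0.6786·0.9189) = −0.2403/0.37643446, so the relative speed is 0.63836c.
At |u| = 0.63836c, γ = (1 − 0.407503)^(−1/2) = 1.2991.
Craft A's interval is proper; time dilation gives Δt_B = γΔτ = 1.2991 × 247 days = 320.9 days.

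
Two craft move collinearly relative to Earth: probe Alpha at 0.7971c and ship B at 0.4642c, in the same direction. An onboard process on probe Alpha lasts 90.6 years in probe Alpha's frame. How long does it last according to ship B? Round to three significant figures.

Speed of probe Alpha in ship B's frame: u = (v_A − v_B)/(1 − v_A v_B/c²) = (0.7971 − 0.4642)/(1 − 0.7971×0.4642) = 0.3329/0.62998618 = 0.52842; |u| = 0.52842c.
At |u| = 0.52842c, γ = (1 − 0.279228)^(−1/2) = 1.1779.
The clock on probe Alpha records proper time, so ship B measures Δt = γΔτ = 1.1779 × 90.6 = 107 years.

107 years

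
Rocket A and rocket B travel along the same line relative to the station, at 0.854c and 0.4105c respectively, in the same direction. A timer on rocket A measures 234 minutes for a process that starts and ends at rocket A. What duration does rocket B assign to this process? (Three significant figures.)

Speed of rocket A in rocket B's frame: u = (v_A − v_B)/(1 − v_A v_B/c²) = (0.854 − 0.4105)/(1 − 0.854×0.4105) = 0.4435/0.649433 = 0.6829; |u| = 0.6829c.
γ for this relative speed: γ = 1/√(1 − 0.466352) = 1.3689.
The clock on rocket A records proper time, so rocket B measures Δt = γΔτ = 1.3689 × 234 = 320 minutes.

320 minutes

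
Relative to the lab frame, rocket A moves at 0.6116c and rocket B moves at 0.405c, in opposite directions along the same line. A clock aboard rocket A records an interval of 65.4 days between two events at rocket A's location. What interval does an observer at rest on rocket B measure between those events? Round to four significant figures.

The velocity of rocket A relative to rocket B is (0.6116 + 0.405)c / (1 + 0.6116×0.405) = 0.81478c; relative speed 0.81478c.
At |u| = 0.81478c, γ = (1 − 0.663866)^(−1/2) = 1.7248.
The clock on rocket A records proper time, so rocket B measures Δt = γΔτ = 1.7248 × 65.4 = 112.8 days.

112.8 days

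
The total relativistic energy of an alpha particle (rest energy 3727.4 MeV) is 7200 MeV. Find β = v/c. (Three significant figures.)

0.856

Total energy E = γmc² gives γ = 7200/3727.4 = 1.9316.
Hence β = √(1 − 1/γ²) = √(1 − 0.268019) = √0.731981 = 0.856.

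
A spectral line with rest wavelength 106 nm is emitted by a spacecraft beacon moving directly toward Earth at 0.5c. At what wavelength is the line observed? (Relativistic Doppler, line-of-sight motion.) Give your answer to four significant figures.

Relativistic Doppler for wavelength: λ_obs = λ_src · √((1−β)/(1+β)).
With β = 0.5: factor = √(0.5/1.5) = 0.57735.
λ_obs = 106 × 0.57735 = 61.20 nm.

61.20 nm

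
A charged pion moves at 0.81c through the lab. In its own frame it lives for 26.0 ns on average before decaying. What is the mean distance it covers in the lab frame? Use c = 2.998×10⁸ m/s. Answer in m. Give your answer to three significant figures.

γ = 1/√(1 − β²) = 1/√(1 − 0.6561) = 1/√0.3439 = 1/0.58643 = 1.7052.
Lab-frame lifetime: Δt = γτ = 1.7052 × 26.0 ns = 44.335 ns.
Distance: d = vΔt = 0.81 × 2.998×10⁸ m/s × 4.4335×10^-8 s = 10.8 m.

10.8 m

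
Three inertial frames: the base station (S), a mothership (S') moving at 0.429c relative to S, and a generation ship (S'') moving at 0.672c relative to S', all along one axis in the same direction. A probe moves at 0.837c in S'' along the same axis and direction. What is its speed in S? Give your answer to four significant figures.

Apply u = (u'+v)/(1+u'v) twice. Probe in the mothership frame: (0.837+0.672)/(1+0.837·0.672) = 1.509/1.562464 = 0.96578c.
That velocity, transformed to the rest frame of the base station: (0.96578+0.429)/(1+0.96578·0.429) = 1.39478/1.41431962 = 0.98618c.

0.9862c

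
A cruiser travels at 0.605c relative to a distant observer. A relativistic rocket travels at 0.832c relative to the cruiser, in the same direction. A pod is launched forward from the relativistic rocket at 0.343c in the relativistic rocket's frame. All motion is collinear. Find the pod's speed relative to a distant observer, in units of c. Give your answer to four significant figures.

First combine the pod and relativistic rocket (S''→S'): u₁ = (0.343 + 0.832)/(1 + 0.343×0.832) = 1.175/1.285376 = 0.91413.
Then combine with the cruiser (S'→S): u = (0.91413 + 0.605)/(1 + 0.91413×0.605) = 1.51913/1.55304865 = 0.97816.

0.9782c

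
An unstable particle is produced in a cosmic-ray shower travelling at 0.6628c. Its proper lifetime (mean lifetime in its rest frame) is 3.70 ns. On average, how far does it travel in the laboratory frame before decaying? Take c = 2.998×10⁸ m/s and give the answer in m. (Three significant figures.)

γ = 1/√(1 − β²) = 1/√(1 − 0.43930384) = 1/√0.56069616 = 1/0.748796 = 1.3355.
Lab-frame lifetime: Δt = γτ = 1.3355 × 3.70 ns = 4.9413 ns.
Distance: d = vΔt = 0.6628 × 2.998×10⁸ m/s × 4.9413×10^-9 s = 0.982 m.

0.982 m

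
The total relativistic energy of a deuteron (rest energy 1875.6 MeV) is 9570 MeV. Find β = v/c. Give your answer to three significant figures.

Total energy E = γmc² gives γ = 9570/1875.6 = 5.1024.
Hence β = √(1 − 1/γ²) = √(1 − 0.0384106) = √0.9615894 = 0.981.

0.981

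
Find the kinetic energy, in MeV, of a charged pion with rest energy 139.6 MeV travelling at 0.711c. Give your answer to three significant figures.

γ = 1/√(1 − β²) = 1/√(1 − 0.505521) = 1/√0.494479 = 1/0.703192 = 1.42209.
Kinetic energy: K = (γ − 1)mc² = (1.42209 − 1) × 139.6 MeV = 0.42209 × 139.6 = 58.9 MeV.

58.9 MeV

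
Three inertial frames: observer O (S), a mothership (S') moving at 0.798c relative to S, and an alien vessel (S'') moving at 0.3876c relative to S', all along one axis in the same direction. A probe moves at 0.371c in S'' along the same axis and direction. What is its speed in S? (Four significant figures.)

0.9555c

Compose velocities in two stages. Stage 1 (into S'): u₁ = (0.371+0.3876)/(1+0.371×0.3876) = 0.66323.
Stage 2 (into S): u = (0.66323+0.798)/(1+0.66323×0.798) = 0.95552, so the speed is 0.9555c.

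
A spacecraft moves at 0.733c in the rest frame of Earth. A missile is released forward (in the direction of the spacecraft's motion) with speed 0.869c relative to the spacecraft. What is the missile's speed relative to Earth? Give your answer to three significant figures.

In units of c, u = (u' + v)/(1 + u'v) with u' = 0.869 and v = 0.733.
Numerator: 0.869 + 0.733 = 1.602. Denominator: 1 + (0.869)(0.733) = 1.636977.
u = 1.602/1.636977 = 0.97863, so the speed is 0.979c.

0.979c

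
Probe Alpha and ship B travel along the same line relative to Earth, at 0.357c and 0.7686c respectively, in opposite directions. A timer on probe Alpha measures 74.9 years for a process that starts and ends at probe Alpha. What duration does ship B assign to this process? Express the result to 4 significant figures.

159.7 years

The velocity of probe Alpha relative to ship B is (0.357 + 0.7686)c / (1 + 0.357×0.7686) = 0.88325c; relative speed 0.88325c.
γ for this relative speed: γ = 1/√(1 − 0.780131) = 2.1326.
The clock on probe Alpha records proper time, so ship B measures Δt = γΔτ = 2.1326 × 74.9 = 159.7 years.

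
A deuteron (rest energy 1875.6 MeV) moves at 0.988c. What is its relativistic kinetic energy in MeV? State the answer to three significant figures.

γ = 1/√(1 − β²) = 1/√(1 − 0.976144) = 1/√0.023856 = 1/0.154454 = 6.4744.
Kinetic energy: K = (γ − 1)mc² = (6.4744 − 1) × 1875.6 MeV = 5.4744 × 1875.6 = 10300 MeV.

10300 MeV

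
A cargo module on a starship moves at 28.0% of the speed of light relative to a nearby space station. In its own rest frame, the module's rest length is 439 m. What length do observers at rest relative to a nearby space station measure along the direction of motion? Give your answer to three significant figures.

421 m

Lorentz factor: γ = (1 − 0.0784)^(−1/2) = 1.0417.
Length contraction: L = L₀/γ = 439/1.0417 = 421 m.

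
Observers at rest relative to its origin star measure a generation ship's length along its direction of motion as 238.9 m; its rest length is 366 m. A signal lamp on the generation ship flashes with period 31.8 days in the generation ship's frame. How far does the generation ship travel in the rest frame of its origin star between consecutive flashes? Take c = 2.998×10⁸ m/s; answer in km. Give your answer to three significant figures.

Length contraction gives γ = L₀/L = 366/238.9 = 1.53202.
β = √(1 − 1/γ²) = 0.75759. Lab-frame period = γτ = 1.53202×31.8 days = 48.718 days. Distance = βc × γτ = 0.75759 × 2.998×10⁸ m/s × 4209235.2 s = 9.5602×10^14 m = 9.56×10^11 km.

9.56×10^11 km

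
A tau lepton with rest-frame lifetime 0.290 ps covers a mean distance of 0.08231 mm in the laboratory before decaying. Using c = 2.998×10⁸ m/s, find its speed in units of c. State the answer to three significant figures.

0.687c

d = βγcτ ⇒ βγ = d/(cτ) = 8.231×10^-5 m / (8.6942×10^-5 m) = 0.94672.
β = (βγ)/√(1+(βγ)²) = 0.94672/√1.896279 = 0.687.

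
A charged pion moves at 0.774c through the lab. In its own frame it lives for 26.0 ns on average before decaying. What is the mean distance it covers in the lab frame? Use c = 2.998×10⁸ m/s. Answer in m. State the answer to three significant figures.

9.53 m

With β = 0.774, γ = 1/√(1 − 0.774²) = 1/√0.400924 = 1.5793.
Lab-frame lifetime: Δt = γτ = 1.5793 × 26.0 ns = 41.062 ns.
Distance: d = vΔt = 0.774 × 2.998×10⁸ m/s × 4.1062×10^-8 s = 9.53 m.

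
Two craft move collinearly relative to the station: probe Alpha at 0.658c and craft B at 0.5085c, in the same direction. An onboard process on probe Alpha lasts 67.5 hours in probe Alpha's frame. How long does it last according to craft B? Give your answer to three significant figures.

Transform probe Alpha's velocity into craft B's frame: (0.658 − 0.5085)/(1 − 0.658·0.5085) = 0.1495/0.665407, so the relative speed is 0.22467c.
At |u| = 0.22467c, γ = (1 − 0.0504766)^(−1/2) = 1.0262.
The clock on probe Alpha records proper time, so craft B measures Δt = γΔτ = 1.0262 × 67.5 = 69.3 hours.

69.3 hours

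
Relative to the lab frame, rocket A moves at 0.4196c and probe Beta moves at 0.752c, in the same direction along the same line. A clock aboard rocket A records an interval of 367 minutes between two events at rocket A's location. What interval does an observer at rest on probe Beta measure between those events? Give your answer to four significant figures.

Transform rocket A's velocity into probe Beta's frame: (0.4196 − 0.752)/(1 − 0.4196·0.752) = −0.3324/0.6844608, so the relative speed is 0.48564c.
γ for this relative speed: γ = 1/√(1 − 0.235846) = 1.144.
The clock on rocket A records proper time, so probe Beta measures Δt = γΔτ = 1.144 × 367 = 419.8 minutes.

419.8 minutes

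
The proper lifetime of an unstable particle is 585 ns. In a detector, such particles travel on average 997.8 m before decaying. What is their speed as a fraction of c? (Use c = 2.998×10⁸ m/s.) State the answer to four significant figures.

d = βγcτ ⇒ βγ = d/(cτ) = 997.8 m / (175.383 m) = 5.6893.
β = (βγ)/√(1+(βγ)²) = 5.6893/√33.3681 = 0.9849.

0.9849c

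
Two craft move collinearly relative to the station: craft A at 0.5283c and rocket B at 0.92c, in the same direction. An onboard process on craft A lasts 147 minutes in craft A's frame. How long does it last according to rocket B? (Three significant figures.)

227 minutes

Speed of craft A in rocket B's frame: u = (v_A − v_B)/(1 − v_A v_B/c²) = (0.5283 − 0.92)/(1 − 0.5283×0.92) = −0.3917/0.513964 = −0.76212; |u| = 0.76212c.
γ for this relative speed: γ = 1/√(1 − 0.580827) = 1.5446.
The clock on craft A records proper time, so rocket B measures Δt = γΔτ = 1.5446 × 147 = 227 minutes.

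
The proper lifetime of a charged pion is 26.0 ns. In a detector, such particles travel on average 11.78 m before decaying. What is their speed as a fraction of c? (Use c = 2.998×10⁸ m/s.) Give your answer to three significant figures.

0.834c

Let x = d/(cτ) = 11.78 m / (2.998×10⁸ m/s × 2.600×10^-8 s) = 1.5113. Since d = βγcτ, x = βγ = β/√(1−β²).
Solving: β² = x²/(1+x²) = 2.28403/3.28403 = 0.695496, so β = 0.834.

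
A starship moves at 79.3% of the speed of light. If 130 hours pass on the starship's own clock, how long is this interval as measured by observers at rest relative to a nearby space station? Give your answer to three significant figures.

With β = 0.793, γ = 1/√(1 − 0.793²) = 1/√0.371151 = 1.6414.
Time dilation: Δt = γ·Δτ = 1.6414 × 130 = 213 hours.

213 hours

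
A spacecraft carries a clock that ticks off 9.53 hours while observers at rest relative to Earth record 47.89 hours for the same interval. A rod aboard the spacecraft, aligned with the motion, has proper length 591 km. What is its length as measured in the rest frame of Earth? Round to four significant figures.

117.6 km

γ = Δt/Δτ = 47.89/9.53 = 5.02518.
The rod contracts by the same γ: 591 km / 5.02518 = 117.6 km.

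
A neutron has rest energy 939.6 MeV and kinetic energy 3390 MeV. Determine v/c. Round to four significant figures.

0.9762

γ = 1 + K/(mc²) = 1 + 3390/939.6 = 4.6079.
β = √(1 − 1/γ²) = √(1 − 0.0470971) = √0.9529029 = 0.9762.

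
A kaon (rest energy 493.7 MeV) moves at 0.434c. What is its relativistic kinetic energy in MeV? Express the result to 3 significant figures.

β² = 0.188356, so γ = 1/√0.811644 = 1.10999.
Kinetic energy: K = (γ − 1)mc² = (1.10999 − 1) × 493.7 MeV = 0.10999 × 493.7 = 54.3 MeV.

54.3 MeV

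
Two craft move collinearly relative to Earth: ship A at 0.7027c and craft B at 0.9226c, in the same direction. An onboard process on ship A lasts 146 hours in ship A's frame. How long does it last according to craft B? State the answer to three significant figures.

Speed of ship A in craft B's frame: u = (v_A − v_B)/(1 − v_A v_B/c²) = (0.7027 − 0.9226)/(1 − 0.7027×0.9226) = −0.2199/0.35168898 = −0.62527; |u| = 0.62527c.
γ for this relative speed: γ = 1/√(1 − 0.390963) = 1.2814.
The clock on ship A records proper time, so craft B measures Δt = γΔτ = 1.2814 × 146 = 187 hours.

187 hours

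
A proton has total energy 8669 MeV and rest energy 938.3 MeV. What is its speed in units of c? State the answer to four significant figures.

0.9941c

Total energy E = γmc² gives γ = 8669/938.3 = 9.239.
Hence β = √(1 − 1/γ²) = √(1 − 0.0117152) = √0.9882848 = 0.9941.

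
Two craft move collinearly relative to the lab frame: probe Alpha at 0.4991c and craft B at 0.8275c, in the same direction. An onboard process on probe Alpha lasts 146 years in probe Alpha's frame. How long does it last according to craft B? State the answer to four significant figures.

176.1 years

The velocity of probe Alpha relative to craft B is (0.4991 − 0.8275)c / (1 − 0.4991×0.8275) = −0.55946c; relative speed 0.55946c.
At |u| = 0.55946c, γ = (1 − 0.312995)^(−1/2) = 1.2065.
The clock on probe Alpha records proper time, so craft B measures Δt = γΔτ = 1.2065 × 146 = 176.1 years.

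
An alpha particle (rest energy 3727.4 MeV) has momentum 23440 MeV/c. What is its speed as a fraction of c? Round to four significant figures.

0.9876c

βγ = pc/(mc²) = 23440/3727.4 = 6.2886.
Since γ² = 1 + (βγ)² = 40.5465, γ = √40.5465 = 6.36761, and β = (βγ)/γ = 6.2886/6.36761 = 0.9876.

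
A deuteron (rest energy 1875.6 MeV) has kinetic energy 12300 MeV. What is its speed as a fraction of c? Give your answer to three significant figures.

K = (γ−1)mc², so γ = 1 + 12300/1875.6 = 7.5579.
Then v/c = √(1 − γ⁻²) = √(1 − 0.0175064) = √0.9824936 = 0.991.

0.991c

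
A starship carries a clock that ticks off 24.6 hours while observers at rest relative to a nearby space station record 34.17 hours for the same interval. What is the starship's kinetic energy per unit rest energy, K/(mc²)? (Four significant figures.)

0.3890

The time-dilation ratio gives γ = 34.17/24.6 = 1.38902.
K/(mc²) = γ − 1 = 1.38902 − 1 = 0.3890.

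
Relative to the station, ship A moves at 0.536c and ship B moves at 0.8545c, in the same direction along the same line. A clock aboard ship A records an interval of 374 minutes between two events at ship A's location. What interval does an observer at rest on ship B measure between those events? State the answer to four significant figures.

Transform ship A's velocity into ship B's frame: (0.536 − 0.8545)/(1 − 0.536·0.8545) = −0.3185/0.541988, so the relative speed is 0.58765c.
At |u| = 0.58765c, γ = (1 − 0.345333)^(−1/2) = 1.2359.
The clock on ship A records proper time, so ship B measures Δt = γΔτ = 1.2359 × 374 = 462.2 minutes.

462.2 minutes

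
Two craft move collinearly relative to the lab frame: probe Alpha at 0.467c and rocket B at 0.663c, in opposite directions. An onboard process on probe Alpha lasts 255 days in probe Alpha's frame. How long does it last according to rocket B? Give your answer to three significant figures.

Speed of probe Alpha in rocket B's frame: u = (v_A + v_B)/(1 + v_A v_B/c²) = (0.467 + 0.663)/(1 + 0.467×0.663) = 1.13/1.309621 = 0.86285; |u| = 0.86285c.
γ for this relative speed: γ = 1/√(1 − 0.74451) = 1.9784.
Probe Alpha's interval is proper; time dilation gives Δt_B = γΔτ = 1.9784 × 255 days = 504 days.

504 days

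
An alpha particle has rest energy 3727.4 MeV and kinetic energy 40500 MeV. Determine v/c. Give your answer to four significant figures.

γ = 1 + K/(mc²) = 1 + 40500/3727.4 = 11.865.
β = √(1 − 1/γ²) = √(1 − 0.00710337) = √0.99289663 = 0.9964.

0.9964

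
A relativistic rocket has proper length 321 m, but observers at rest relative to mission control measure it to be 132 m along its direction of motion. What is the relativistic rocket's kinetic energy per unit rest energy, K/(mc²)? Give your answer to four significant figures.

γ = L₀/L = 321/132 = 2.43182.
K/(mc²) = γ − 1 = 2.43182 − 1 = 1.432.

1.432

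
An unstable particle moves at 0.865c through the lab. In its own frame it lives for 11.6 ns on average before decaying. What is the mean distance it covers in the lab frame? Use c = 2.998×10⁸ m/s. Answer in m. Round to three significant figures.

γ = 1/√(1 − β²) = 1/√(1 − 0.748225) = 1/√0.251775 = 1/0.501772 = 1.9929.
Lab-frame lifetime: Δt = γτ = 1.9929 × 11.6 ns = 23.118 ns.
Distance: d = vΔt = 0.865 × 2.998×10⁸ m/s × 2.3118×10^-8 s = 6.00 m.

6.00 m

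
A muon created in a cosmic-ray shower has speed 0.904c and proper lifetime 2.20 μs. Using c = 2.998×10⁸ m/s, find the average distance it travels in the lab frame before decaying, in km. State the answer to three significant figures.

1.39 km

Lorentz factor: γ = (1 − 0.817216)^(−1/2) = 2.339.
Lab-frame lifetime: Δt = γτ = 2.339 × 2.20 μs = 5.1458 μs.
Distance: d = vΔt = 0.904 × 2.998×10⁸ m/s × 5.1458×10^-6 s = 1390 m = 1.39 km.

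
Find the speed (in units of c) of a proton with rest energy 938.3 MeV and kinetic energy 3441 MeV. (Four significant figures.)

0.9768c

γ = 1 + K/(mc²) = 1 + 3441/938.3 = 4.6673.
β = √(1 − 1/γ²) = √(1 − 0.0459059) = √0.9540941 = 0.9768.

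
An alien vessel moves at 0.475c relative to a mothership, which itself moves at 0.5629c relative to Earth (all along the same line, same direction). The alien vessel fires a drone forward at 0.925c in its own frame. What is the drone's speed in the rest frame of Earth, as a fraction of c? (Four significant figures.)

Compose velocities in two stages. Stage 1 (into S'): u₁ = (0.925+0.475)/(1+0.925×0.475) = 0.97264.
Stage 2 (into S): u = (0.97264+0.5629)/(1+0.97264×0.5629) = 0.99227, so the speed is 0.9923c.

0.9923c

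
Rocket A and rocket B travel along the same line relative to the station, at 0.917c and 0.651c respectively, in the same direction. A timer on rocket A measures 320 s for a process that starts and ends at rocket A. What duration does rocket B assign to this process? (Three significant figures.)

426 s

The velocity of rocket A relative to rocket B is (0.917 − 0.651)c / (1 − 0.917×0.651) = 0.66c; relative speed 0.66c.
γ for this relative speed: γ = 1/√(1 − 0.4356) = 1.3311.
Rocket A's interval is proper; time dilation gives Δt_B = γΔτ = 1.3311 × 320 s = 426 s.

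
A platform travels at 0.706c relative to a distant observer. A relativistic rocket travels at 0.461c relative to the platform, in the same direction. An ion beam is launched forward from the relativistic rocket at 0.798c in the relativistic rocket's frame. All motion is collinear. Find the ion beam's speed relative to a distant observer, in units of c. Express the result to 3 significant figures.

Compose velocities in two stages. Stage 1 (into S'): u₁ = (0.798+0.461)/(1+0.798×0.461) = 0.9204.
Stage 2 (into S): u = (0.9204+0.706)/(1+0.9204×0.706) = 0.98582, so the speed is 0.986c.

0.986c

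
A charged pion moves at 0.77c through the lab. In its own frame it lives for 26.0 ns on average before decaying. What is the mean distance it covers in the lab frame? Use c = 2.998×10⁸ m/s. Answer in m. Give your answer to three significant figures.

With β = 0.77, γ = 1/√(1 − 0.77²) = 1/√0.4071 = 1.5673.
Lab-frame lifetime: Δt = γτ = 1.5673 × 26.0 ns = 40.75 ns.
Distance: d = vΔt = 0.77 × 2.998×10⁸ m/s × 4.0750×10^-8 s = 9.41 m.

9.41 m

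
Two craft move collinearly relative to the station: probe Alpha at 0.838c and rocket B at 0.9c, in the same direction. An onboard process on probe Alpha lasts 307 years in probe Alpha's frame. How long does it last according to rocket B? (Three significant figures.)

The velocity of probe Alpha relative to rocket B is (0.838 − 0.9)c / (1 − 0.838×0.9) = −0.25224c; relative speed 0.25224c.
At |u| = 0.25224c, γ = (1 − 0.063625)^(−1/2) = 1.0334.
The clock on probe Alpha records proper time, so rocket B measures Δt = γΔτ = 1.0334 × 307 = 317 years.

317 years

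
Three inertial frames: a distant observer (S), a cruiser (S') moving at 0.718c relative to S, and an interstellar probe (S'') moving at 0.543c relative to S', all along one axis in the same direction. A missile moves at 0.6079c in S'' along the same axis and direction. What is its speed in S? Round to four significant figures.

0.9766c

First combine the missile and interstellar probe (S''→S'): u₁ = (0.6079 + 0.543)/(1 + 0.6079×0.543) = 1.1509/1.3300897 = 0.86528.
Then combine with the cruiser (S'→S): u = (0.86528 + 0.718)/(1 + 0.86528×0.718) = 1.58328/1.62127104 = 0.97657.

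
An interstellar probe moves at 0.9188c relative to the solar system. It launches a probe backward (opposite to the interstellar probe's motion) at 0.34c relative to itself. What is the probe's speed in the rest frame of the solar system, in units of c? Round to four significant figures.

Relativistic velocity addition: u = (u' + v)/(1 + u'v/c²), with u' = −0.34c and v = 0.9188c.
Numerator: −0.34 + 0.9188 = 0.5788. Denominator: 1 + (−0.34)(0.9188) = 0.687608.
u = 0.5788/0.687608 = 0.84176, so the speed is 0.8418c.

0.8418c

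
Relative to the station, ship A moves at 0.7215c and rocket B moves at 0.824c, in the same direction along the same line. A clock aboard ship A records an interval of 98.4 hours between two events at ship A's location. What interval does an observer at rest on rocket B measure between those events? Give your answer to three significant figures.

102 hours

The velocity of ship A relative to rocket B is (0.7215 − 0.824)c / (1 − 0.7215×0.824) = −0.25278c; relative speed 0.25278c.
γ for this relative speed: γ = 1/√(1 − 0.0638977) = 1.0336.
Ship A's interval is proper; time dilation gives Δt_B = γΔτ = 1.0336 × 98.4 hours = 102 hours.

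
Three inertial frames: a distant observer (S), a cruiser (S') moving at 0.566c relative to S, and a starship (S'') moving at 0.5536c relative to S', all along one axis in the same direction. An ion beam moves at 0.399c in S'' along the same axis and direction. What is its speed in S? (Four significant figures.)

0.9338c

Apply u = (u'+v)/(1+u'v) twice. Ion beam in the cruiser frame: (0.399+0.5536)/(1+0.399·0.5536) = 0.9526/1.2208864 = 0.78025c.
That velocity, transformed to the rest frame of a distant observer: (0.78025+0.566)/(1+0.78025·0.566) = 1.34625/1.4416215 = 0.93384c.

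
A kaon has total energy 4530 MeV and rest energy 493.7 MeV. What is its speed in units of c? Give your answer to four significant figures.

Total energy E = γmc² gives γ = 4530/493.7 = 9.1756.
Hence β = √(1 − 1/γ²) = √(1 − 0.0118777) = √0.9881223 = 0.9940.

0.9940c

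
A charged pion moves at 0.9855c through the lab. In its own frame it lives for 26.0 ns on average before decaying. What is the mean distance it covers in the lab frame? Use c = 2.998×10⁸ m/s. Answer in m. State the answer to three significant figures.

45.3 m

Lorentz factor: γ = (1 − 0.97121025)^(−1/2) = 5.8936.
Lab-frame lifetime: Δt = γτ = 5.8936 × 26.0 ns = 153.23 ns.
Distance: d = vΔt = 0.9855 × 2.998×10⁸ m/s × 1.5323×10^-7 s = 45.3 m.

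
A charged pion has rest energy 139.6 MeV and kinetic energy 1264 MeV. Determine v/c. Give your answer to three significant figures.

K = (γ−1)mc², so γ = 1 + 1264/139.6 = 10.054.
Then v/c = √(1 − γ⁻²) = √(1 − 0.00989287) = √0.99010713 = 0.995.

0.995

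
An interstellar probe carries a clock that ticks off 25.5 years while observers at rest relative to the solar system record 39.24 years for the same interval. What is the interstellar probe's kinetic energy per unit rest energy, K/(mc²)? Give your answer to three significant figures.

γ = Δt/Δτ = 39.24/25.5 = 1.53882.
Since K = (γ−1)mc², K/(mc²) = 1.53882 − 1 = 0.539.

0.539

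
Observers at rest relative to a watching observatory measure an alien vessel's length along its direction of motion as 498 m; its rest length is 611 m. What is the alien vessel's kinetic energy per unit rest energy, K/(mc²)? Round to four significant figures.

0.2269

Length contraction gives γ = L₀/L = 611/498 = 1.22691.
Since K = (γ−1)mc², K/(mc²) = 1.22691 − 1 = 0.2269.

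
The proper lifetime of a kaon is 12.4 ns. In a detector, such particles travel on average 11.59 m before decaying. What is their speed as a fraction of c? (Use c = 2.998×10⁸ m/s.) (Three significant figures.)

0.952c

Lab distance = (lab lifetime)·v = γτ·βc, so βγ = d/(cτ) = 11.59/(2.998×10⁸ × 1.240×10^-8) = 3.1177.
With βγ = 3.1177: γ² = 1 + (βγ)² = 10.72005, and β = (βγ)/γ = 3.1177/3.27415 = 0.952.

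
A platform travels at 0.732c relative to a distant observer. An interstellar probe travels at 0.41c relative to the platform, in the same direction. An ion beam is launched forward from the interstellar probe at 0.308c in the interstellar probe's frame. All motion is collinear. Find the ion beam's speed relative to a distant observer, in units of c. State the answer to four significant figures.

Compose velocities in two stages. Stage 1 (into S'): u₁ = (0.308+0.41)/(1+0.308×0.41) = 0.6375.
Stage 2 (into S): u = (0.6375+0.732)/(1+0.6375×0.732) = 0.93376, so the speed is 0.9338c.

0.9338c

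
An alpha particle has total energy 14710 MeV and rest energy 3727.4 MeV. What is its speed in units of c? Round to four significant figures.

Total energy E = γmc² gives γ = 14710/3727.4 = 3.9465.
Hence β = √(1 − 1/γ²) = √(1 − 0.064206) = √0.935794 = 0.9674.

0.9674c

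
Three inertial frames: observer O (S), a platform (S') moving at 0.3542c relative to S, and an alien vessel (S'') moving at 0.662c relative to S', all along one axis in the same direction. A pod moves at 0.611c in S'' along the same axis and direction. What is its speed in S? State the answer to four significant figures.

0.9542c

First combine the pod and alien vessel (S''→S'): u₁ = (0.611 + 0.662)/(1 + 0.611×0.662) = 1.273/1.404482 = 0.90638.
Then combine with the platform (S'→S): u = (0.90638 + 0.3542)/(1 + 0.90638×0.3542) = 1.26058/1.321039796 = 0.95423.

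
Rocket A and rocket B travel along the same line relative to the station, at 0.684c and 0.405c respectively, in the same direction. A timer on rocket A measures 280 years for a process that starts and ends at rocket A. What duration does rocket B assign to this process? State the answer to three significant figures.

304 years

Speed of rocket A in rocket B's frame: u = (v_A − v_B)/(1 − v_A v_B/c²) = (0.684 − 0.405)/(1 − 0.684×0.405) = 0.279/0.72298 = 0.3859; |u| = 0.3859c.
γ for this relative speed: γ = 1/√(1 − 0.148919) = 1.084.
Rocket A's interval is proper; time dilation gives Δt_B = γΔτ = 1.084 × 280 years = 304 years.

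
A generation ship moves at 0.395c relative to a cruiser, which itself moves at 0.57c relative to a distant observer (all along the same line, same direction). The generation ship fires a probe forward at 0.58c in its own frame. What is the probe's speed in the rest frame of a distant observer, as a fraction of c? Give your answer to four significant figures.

Apply u = (u'+v)/(1+u'v) twice. Probe in the cruiser frame: (0.58+0.395)/(1+0.58·0.395) = 0.975/1.2291 = 0.79326c.
That velocity, transformed to the rest frame of a distant observer: (0.79326+0.57)/(1+0.79326·0.57) = 1.36326/1.4521582 = 0.93878c.

0.9388c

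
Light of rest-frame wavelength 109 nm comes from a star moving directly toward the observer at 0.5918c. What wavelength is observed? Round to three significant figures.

55.2 nm

Relativistic Doppler for wavelength: λ_obs = λ_src · √((1−β)/(1+β)).
With β = 0.5918: factor = √(0.4082/1.5918) = 0.5064.
λ_obs = 109 × 0.5064 = 55.2 nm.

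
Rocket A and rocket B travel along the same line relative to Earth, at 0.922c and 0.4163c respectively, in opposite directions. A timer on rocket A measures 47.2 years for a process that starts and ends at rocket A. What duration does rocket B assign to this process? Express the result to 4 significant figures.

Speed of rocket A in rocket B's frame: u = (v_A + v_B)/(1 + v_A v_B/c²) = (0.922 + 0.4163)/(1 + 0.922×0.4163) = 1.3383/1.3838286 = 0.9671; |u| = 0.9671c.
γ for this relative speed: γ = 1/√(1 − 0.935282) = 3.9309.
The clock on rocket A records proper time, so rocket B measures Δt = γΔτ = 3.9309 × 47.2 = 185.5 years.

185.5 years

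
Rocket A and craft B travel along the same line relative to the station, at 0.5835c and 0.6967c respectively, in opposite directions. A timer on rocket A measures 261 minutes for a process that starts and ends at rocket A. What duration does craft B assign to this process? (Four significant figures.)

630.1 minutes

The velocity of rocket A relative to craft B is (0.5835 + 0.6967)c / (1 + 0.5835×0.6967) = 0.91019c; relative speed 0.91019c.
γ for this relative speed: γ = 1/√(1 − 0.828446) = 2.4143.
Rocket A's interval is proper; time dilation gives Δt_B = γΔτ = 2.4143 × 261 minutes = 630.1 minutes.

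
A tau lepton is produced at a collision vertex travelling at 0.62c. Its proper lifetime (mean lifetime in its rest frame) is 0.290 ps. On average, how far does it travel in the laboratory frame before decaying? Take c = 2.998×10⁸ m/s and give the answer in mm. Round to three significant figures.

γ = 1/√(1 − β²) = 1/√(1 − 0.3844) = 1/√0.6156 = 1/0.784602 = 1.2745.
Lab-frame lifetime: Δt = γτ = 1.2745 × 0.290 ps = 0.3696 ps.
Distance: d = vΔt = 0.62 × 2.998×10⁸ m/s × 3.6960×10^-13 s = 6.87×10^-5 m = 0.0687 mm.

0.0687 mm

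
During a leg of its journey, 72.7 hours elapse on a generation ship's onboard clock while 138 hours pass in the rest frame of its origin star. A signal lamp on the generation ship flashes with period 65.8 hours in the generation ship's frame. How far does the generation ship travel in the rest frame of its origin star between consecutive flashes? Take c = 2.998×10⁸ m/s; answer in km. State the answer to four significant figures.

γ = Δt/Δτ = 138/72.7 = 1.89821.
β = √(1 − 1/γ²) = 0.84998. Lab-frame period = γτ = 1.89821×65.8 hours = 124.9 hours. Distance = βc × γτ = 0.84998 × 2.998×10⁸ m/s × 449640 s = 1.1458×10^14 m = 1.146×10^11 km.

1.146×10^11 km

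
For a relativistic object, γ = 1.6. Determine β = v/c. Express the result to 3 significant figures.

0.781

β = √(1 − 1/γ²) = √(1 − 1/2.56) = √0.609375 = 0.781.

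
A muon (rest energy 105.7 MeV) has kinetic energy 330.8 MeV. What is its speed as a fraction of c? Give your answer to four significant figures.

0.9702c

γ = 1 + K/(mc²) = 1 + 330.8/105.7 = 4.1296.
β = √(1 − 1/γ²) = √(1 − 0.0586387) = √0.9413613 = 0.9702.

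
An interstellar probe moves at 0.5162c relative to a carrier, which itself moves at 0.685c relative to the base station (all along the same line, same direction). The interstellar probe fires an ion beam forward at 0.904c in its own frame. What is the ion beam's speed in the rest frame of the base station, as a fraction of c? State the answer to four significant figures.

Apply u = (u'+v)/(1+u'v) twice. Ion beam in the carrier frame: (0.904+0.5162)/(1+0.904·0.5162) = 1.4202/1.4666448 = 0.96833c.
That velocity, transformed to the rest frame of the base station: (0.96833+0.685)/(1+0.96833·0.685) = 1.65333/1.66330605 = 0.994c.

0.9940c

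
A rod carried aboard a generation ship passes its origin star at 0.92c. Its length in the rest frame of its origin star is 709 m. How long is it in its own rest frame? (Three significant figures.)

1810 m

γ = 1/√(1 − β²) = 1/√(1 − 0.8464) = 1/√0.1536 = 1/0.391918 = 2.5516.
Proper length: L₀ = γ·L = 2.5516 × 709 = 1810 m.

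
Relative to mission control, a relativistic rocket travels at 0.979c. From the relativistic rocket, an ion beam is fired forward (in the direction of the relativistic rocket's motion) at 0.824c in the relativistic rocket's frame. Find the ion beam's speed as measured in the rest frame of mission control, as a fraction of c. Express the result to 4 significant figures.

0.9980c

Relativistic velocity addition: u = (u' + v)/(1 + u'v/c²), with u' = 0.824c and v = 0.979c.
Numerator: 0.824 + 0.979 = 1.803. Denominator: 1 + (0.824)(0.979) = 1.806696.
u = 1.803/1.806696 = 0.99795, so the speed is 0.9980c.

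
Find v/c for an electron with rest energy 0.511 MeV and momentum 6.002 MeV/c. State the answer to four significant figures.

0.9964

pc/(mc²) = 6.002/0.511 = 11.746 = βγ = β/√(1−β²).
So β² = x²/(1 + x²) with x = 11.746: x² = 137.969, β² = 137.969/138.969 = 0.992804, β = 0.9964.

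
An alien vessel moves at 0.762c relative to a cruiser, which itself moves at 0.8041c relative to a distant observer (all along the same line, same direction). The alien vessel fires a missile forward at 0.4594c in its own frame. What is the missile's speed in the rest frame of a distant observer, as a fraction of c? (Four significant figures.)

0.9892c

Apply u = (u'+v)/(1+u'v) twice. Missile in the cruiser frame: (0.4594+0.762)/(1+0.4594·0.762) = 1.2214/1.3500628 = 0.9047c.
That velocity, transformed to the rest frame of a distant observer: (0.9047+0.8041)/(1+0.9047·0.8041) = 1.7088/1.72746927 = 0.98919c.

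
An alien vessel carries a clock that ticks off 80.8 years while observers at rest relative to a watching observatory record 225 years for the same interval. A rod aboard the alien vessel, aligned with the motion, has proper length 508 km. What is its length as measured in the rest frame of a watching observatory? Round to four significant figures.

182.4 km

γ = Δt/Δτ = 225/80.8 = 2.78465.
L = L₀/γ = 508/2.78465 = 182.4 km.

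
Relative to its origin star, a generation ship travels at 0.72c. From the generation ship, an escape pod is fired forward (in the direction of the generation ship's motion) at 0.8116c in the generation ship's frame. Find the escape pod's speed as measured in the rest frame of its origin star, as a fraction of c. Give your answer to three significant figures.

0.967c

In units of c, u = (u' + v)/(1 + u'v) with u' = 0.8116 and v = 0.72.
Numerator: 0.8116 + 0.72 = 1.5316. Denominator: 1 + (0.8116)(0.72) = 1.584352.
u = 1.5316/1.584352 = 0.9667, so the speed is 0.967c.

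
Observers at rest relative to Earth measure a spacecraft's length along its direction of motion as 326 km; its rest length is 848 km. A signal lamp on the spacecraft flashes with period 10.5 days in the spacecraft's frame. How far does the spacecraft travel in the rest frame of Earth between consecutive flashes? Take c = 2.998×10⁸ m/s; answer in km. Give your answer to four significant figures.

Length contraction gives γ = L₀/L = 848/326 = 2.60123.
β = √(1 − 1/γ²) = 0.92315. Lab-frame period = γτ = 2.60123×10.5 days = 27.313 days. Distance = βc × γτ = 0.92315 × 2.998×10⁸ m/s × 2359843.2 s = 6.5311×10^14 m = 6.531×10^11 km.

6.531×10^11 km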